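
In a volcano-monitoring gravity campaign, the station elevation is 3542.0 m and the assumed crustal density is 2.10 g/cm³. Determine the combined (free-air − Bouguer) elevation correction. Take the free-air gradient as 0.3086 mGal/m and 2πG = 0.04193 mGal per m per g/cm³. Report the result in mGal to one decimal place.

Combined gradient = 0.3086 − 0.04193 × 2.10 = 0.2205470 mGal/m
Combined elevation correction = 0.2205470 × 3542.0 = 781.2 mGal

781.2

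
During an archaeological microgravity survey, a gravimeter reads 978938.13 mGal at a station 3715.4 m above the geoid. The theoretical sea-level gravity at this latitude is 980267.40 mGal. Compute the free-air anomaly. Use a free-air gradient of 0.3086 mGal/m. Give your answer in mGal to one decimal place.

Free-air correction = 0.3086 × 3715.4 = 1146.57 mGal
Free-air anomaly = 978938.13 − 980267.40 + (1146.57) = -182.70 mGal

-182.7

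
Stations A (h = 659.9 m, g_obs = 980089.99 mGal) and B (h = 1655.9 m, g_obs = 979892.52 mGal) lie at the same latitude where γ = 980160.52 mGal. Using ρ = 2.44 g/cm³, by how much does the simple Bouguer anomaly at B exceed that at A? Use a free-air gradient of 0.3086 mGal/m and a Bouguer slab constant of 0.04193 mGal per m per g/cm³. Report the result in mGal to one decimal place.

8.0

Δg_SB(A) = 980089.99 − 980160.52 + 0.3086×659.9 − 0.04193×2.44×659.9 = 65.60 mGal
Δg_SB(B) = 979892.52 − 980160.52 + 0.3086×1655.9 − 0.04193×2.44×1655.9 = 73.60 mGal
Difference = 73.60 − (65.60) = 8.00 mGal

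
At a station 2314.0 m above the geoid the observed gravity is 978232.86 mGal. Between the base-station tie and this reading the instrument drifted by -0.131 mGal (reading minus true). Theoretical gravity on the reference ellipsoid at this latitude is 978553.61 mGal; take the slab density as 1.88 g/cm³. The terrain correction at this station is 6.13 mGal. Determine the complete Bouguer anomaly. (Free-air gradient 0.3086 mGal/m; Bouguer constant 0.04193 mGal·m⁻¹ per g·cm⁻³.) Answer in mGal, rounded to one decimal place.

Drift-corrected reading = 978232.86 − (-0.131) = 978232.991 mGal
Free-air correction = 0.3086 × 2314.0 = 714.10 mGal
Free-air anomaly = 978232.991 − 978553.61 + (714.10) = 393.481 mGal
Bouguer slab correction = 0.04193 × 1.88 × 2314.0 = 182.41 mGal
Simple Bouguer anomaly = 393.481 − (182.41) = 211.071 mGal
Complete Bouguer anomaly = 211.071 + 6.13 = 217.201 mGal

217.2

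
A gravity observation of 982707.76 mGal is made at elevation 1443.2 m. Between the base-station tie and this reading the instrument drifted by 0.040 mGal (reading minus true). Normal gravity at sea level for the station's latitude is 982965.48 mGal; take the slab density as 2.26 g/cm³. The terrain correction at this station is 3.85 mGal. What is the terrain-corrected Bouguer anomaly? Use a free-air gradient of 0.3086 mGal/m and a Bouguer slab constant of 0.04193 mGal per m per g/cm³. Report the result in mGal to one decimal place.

54.7

Drift-corrected reading = 982707.76 − (0.040) = 982707.720 mGal
Free-air correction = 0.3086 × 1443.2 = 445.37 mGal
Free-air anomaly = 982707.720 − 982965.48 + (445.37) = 187.610 mGal
Bouguer slab correction = 0.04193 × 2.26 × 1443.2 = 136.76 mGal
Simple Bouguer anomaly = 187.610 − (136.76) = 50.850 mGal
Complete Bouguer anomaly = 50.850 + 3.85 = 54.700 mGal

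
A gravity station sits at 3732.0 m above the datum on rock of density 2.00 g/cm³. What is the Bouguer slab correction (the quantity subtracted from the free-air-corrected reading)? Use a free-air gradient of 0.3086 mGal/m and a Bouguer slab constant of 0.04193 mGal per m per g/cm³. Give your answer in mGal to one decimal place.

313.0

Bouguer slab correction = 0.04193 × 2.00 × 3732.0 = 313.0 mGal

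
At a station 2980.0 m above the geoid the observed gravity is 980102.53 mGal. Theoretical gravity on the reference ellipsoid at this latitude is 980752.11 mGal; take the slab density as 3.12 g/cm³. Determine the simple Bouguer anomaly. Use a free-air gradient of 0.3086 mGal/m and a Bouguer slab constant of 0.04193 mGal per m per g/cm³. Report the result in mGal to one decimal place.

Free-air correction = 0.3086 × 2980.0 = 919.63 mGal
Free-air anomaly = 980102.53 − 980752.11 + (919.63) = 270.05 mGal
Bouguer slab correction = 0.04193 × 3.12 × 2980.0 = 389.85 mGal
Simple Bouguer anomaly = 270.05 − (389.85) = -119.80 mGal

-119.8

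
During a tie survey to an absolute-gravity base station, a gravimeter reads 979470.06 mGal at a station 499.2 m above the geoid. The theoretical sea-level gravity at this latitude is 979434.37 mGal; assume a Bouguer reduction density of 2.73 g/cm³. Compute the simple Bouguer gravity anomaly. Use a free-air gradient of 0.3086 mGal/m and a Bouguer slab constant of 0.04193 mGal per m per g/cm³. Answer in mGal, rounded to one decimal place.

132.6

Free-air correction = 0.3086 × 499.2 = 154.05 mGal
Free-air anomaly = 979470.06 − 979434.37 + (154.05) = 189.74 mGal
Bouguer slab correction = 0.04193 × 2.73 × 499.2 = 57.14 mGal
Simple Bouguer anomaly = 189.74 − (57.14) = 132.60 mGal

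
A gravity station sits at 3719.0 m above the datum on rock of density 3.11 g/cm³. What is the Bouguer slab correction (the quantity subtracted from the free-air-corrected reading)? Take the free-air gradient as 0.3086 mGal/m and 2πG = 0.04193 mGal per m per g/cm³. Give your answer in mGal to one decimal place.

Bouguer slab correction = 0.04193 × 3.11 × 3719.0 = 485.0 mGal

485.0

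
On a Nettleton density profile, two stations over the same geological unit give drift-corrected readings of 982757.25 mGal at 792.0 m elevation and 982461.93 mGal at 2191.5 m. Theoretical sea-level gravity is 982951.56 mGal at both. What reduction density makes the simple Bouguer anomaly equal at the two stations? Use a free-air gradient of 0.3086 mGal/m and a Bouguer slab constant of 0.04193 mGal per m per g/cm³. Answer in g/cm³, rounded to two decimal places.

2.33

Δg_obs = 982461.93 − 982757.25 = -295.32 mGal over Δh = 2191.5 − 792.0 = 1399.5 m
Equal Bouguer anomalies ⇒ Δg_obs + (0.3086 − 0.04193ρ)·Δh = 0
0.3086 − 0.04193ρ = −Δg_obs/Δh = 0.21102
ρ = (0.3086 − 0.21102) / 0.04193 = 2.33 g/cm³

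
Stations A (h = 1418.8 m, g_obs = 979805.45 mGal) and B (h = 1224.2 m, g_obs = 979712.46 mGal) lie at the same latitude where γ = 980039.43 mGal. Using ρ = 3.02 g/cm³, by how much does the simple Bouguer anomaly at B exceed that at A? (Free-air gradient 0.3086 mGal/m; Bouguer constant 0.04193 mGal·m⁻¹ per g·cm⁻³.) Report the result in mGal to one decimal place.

Δg_SB(A) = 979805.45 − 980039.43 + 0.3086×1418.8 − 0.04193×3.02×1418.8 = 24.20 mGal
Δg_SB(B) = 979712.46 − 980039.43 + 0.3086×1224.2 − 0.04193×3.02×1224.2 = -104.20 mGal
Difference = -104.20 − (24.20) = -128.40 mGal

-128.4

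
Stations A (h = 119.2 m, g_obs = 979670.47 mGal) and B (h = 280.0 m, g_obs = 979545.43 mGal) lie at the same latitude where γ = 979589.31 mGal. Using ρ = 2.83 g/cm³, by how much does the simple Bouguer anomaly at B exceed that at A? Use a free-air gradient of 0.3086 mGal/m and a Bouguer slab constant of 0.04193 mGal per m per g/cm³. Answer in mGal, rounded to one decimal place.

Δg_SB(A) = 979670.47 − 979589.31 + 0.3086×119.2 − 0.04193×2.83×119.2 = 103.80 mGal
Δg_SB(B) = 979545.43 − 979589.31 + 0.3086×280.0 − 0.04193×2.83×280.0 = 9.30 mGal
Difference = 9.30 − (103.80) = -94.50 mGal

-94.5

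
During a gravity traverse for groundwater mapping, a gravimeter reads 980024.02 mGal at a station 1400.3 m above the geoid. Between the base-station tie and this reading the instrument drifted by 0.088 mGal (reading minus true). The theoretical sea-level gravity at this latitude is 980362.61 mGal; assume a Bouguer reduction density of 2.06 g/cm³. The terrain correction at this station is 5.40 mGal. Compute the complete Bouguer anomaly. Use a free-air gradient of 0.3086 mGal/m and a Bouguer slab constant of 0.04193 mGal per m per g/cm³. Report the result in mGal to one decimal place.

Drift-corrected reading = 980024.02 − (0.088) = 980023.932 mGal
Free-air correction = 0.3086 × 1400.3 = 432.13 mGal
Free-air anomaly = 980023.932 − 980362.61 + (432.13) = 93.452 mGal
Bouguer slab correction = 0.04193 × 2.06 × 1400.3 = 120.95 mGal
Simple Bouguer anomaly = 93.452 − (120.95) = -27.498 mGal
Complete Bouguer anomaly = -27.498 + 5.40 = -22.098 mGal

-22.1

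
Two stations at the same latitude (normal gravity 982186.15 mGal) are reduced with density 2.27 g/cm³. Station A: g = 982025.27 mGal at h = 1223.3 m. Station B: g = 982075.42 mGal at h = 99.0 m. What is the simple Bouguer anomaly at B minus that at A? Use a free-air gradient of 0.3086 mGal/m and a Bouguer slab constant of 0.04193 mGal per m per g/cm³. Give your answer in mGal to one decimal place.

Δg_SB(A) = 982025.27 − 982186.15 + 0.3086×1223.3 − 0.04193×2.27×1223.3 = 100.20 mGal
Δg_SB(B) = 982075.42 − 982186.15 + 0.3086×99.0 − 0.04193×2.27×99.0 = -89.60 mGal
Difference = -89.60 − (100.20) = -189.80 mGal

-189.8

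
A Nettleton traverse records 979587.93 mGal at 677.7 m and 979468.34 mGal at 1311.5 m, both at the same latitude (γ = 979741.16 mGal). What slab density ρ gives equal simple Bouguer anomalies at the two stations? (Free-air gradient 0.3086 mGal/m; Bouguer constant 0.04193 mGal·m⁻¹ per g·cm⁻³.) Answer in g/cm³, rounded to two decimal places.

Δg_obs = 979468.34 − 979587.93 = -119.59 mGal over Δh = 1311.5 − 677.7 = 633.8 m
Equal Bouguer anomalies ⇒ Δg_obs + (0.3086 − 0.04193ρ)·Δh = 0
0.3086 − 0.04193ρ = −Δg_obs/Δh = 0.18869
ρ = (0.3086 − 0.18869) / 0.04193 = 2.86 g/cm³

2.86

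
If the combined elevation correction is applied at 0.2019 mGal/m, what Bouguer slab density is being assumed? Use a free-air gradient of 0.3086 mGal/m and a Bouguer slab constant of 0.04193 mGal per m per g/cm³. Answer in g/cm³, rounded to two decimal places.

0.2019 = 0.3086 − 0.04193 × ρ
ρ = (0.3086 − 0.2019) / 0.04193 = 2.54 g/cm³

2.54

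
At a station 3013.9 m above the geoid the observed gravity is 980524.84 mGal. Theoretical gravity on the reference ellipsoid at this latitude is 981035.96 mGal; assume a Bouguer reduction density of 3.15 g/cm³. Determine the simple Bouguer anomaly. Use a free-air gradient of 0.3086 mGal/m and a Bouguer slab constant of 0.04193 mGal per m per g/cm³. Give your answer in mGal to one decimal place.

Free-air correction = 0.3086 × 3013.9 = 930.09 mGal
Free-air anomaly = 980524.84 − 981035.96 + (930.09) = 418.97 mGal
Bouguer slab correction = 0.04193 × 3.15 × 3013.9 = 398.07 mGal
Simple Bouguer anomaly = 418.97 − (398.07) = 20.90 mGal

20.9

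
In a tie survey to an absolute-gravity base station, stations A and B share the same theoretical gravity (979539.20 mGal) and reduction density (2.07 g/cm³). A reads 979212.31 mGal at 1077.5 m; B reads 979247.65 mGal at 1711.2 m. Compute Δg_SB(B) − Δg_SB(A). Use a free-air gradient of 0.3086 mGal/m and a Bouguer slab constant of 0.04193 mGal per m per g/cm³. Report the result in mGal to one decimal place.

Δg_SB(A) = 979212.31 − 979539.20 + 0.3086×1077.5 − 0.04193×2.07×1077.5 = -87.90 mGal
Δg_SB(B) = 979247.65 − 979539.20 + 0.3086×1711.2 − 0.04193×2.07×1711.2 = 88.00 mGal
Difference = 88.00 − (-87.90) = 175.90 mGal

175.9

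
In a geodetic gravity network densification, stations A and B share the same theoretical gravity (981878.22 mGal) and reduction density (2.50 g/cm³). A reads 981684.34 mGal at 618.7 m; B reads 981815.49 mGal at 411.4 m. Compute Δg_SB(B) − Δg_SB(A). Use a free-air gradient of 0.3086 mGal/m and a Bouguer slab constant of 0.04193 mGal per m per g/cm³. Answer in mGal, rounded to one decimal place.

88.9

Δg_SB(A) = 981684.34 − 981878.22 + 0.3086×618.7 − 0.04193×2.50×618.7 = -67.80 mGal
Δg_SB(B) = 981815.49 − 981878.22 + 0.3086×411.4 − 0.04193×2.50×411.4 = 21.10 mGal
Difference = 21.10 − (-67.80) = 88.90 mGal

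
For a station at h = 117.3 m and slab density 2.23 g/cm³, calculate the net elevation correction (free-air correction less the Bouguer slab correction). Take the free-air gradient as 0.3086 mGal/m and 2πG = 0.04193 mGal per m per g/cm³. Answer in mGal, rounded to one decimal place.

Combined gradient = 0.3086 − 0.04193 × 2.23 = 0.2150961 mGal/m
Combined elevation correction = 0.2150961 × 117.3 = 25.2 mGal

25.2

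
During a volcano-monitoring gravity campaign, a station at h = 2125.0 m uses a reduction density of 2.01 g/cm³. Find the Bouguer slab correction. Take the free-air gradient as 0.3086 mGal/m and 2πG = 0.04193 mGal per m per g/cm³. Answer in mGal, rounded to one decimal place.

Bouguer slab correction = 0.04193 × 2.01 × 2125.0 = 179.1 mGal

179.1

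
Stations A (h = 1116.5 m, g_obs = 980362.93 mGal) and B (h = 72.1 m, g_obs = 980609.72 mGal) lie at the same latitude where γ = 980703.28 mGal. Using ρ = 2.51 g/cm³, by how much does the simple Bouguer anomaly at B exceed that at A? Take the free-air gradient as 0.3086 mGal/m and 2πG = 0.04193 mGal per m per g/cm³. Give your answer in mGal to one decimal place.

Δg_SB(A) = 980362.93 − 980703.28 + 0.3086×1116.5 − 0.04193×2.51×1116.5 = -113.30 mGal
Δg_SB(B) = 980609.72 − 980703.28 + 0.3086×72.1 − 0.04193×2.51×72.1 = -78.90 mGal
Difference = -78.90 − (-113.30) = 34.40 mGal

34.4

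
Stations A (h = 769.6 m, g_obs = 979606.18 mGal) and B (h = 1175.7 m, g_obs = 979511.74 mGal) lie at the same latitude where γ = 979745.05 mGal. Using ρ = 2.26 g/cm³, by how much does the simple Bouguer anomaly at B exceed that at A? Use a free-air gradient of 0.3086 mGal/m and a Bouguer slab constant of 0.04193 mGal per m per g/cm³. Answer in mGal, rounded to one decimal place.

-7.6

Δg_SB(A) = 979606.18 − 979745.05 + 0.3086×769.6 − 0.04193×2.26×769.6 = 25.70 mGal
Δg_SB(B) = 979511.74 − 979745.05 + 0.3086×1175.7 − 0.04193×2.26×1175.7 = 18.10 mGal
Difference = 18.10 − (25.70) = -7.60 mGal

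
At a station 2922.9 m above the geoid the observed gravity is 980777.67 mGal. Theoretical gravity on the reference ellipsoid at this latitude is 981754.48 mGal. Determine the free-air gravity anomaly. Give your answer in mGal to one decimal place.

Free-air correction = 0.3086 × 2922.9 = 902.01 mGal
Free-air anomaly = 980777.67 − 981754.48 + (902.01) = -74.80 mGal

-74.8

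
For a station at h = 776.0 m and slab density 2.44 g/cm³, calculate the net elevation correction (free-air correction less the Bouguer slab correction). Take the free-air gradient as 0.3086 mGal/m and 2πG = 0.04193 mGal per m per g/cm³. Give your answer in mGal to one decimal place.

Combined gradient = 0.3086 − 0.04193 × 2.44 = 0.2062908 mGal/m
Combined elevation correction = 0.2062908 × 776.0 = 160.1 mGal

160.1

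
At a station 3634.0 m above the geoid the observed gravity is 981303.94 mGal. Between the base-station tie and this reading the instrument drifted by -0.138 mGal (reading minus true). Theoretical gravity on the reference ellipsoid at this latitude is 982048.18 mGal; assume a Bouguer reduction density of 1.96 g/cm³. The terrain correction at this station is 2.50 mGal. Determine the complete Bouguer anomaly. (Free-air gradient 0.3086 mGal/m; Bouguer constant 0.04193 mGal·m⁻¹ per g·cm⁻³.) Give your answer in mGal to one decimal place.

81.2

Drift-corrected reading = 981303.94 − (-0.138) = 981304.078 mGal
Free-air correction = 0.3086 × 3634.0 = 1121.45 mGal
Free-air anomaly = 981304.078 − 982048.18 + (1121.45) = 377.348 mGal
Bouguer slab correction = 0.04193 × 1.96 × 3634.0 = 298.65 mGal
Simple Bouguer anomaly = 377.348 − (298.65) = 78.698 mGal
Complete Bouguer anomaly = 78.698 + 2.50 = 81.198 mGal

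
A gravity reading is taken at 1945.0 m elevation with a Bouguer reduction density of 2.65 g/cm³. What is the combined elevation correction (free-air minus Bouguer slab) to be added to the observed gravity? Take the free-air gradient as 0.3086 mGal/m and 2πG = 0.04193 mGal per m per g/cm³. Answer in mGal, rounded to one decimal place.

384.1

Combined gradient = 0.3086 − 0.04193 × 2.65 = 0.1974855 mGal/m
Combined elevation correction = 0.1974855 × 1945.0 = 384.1 mGal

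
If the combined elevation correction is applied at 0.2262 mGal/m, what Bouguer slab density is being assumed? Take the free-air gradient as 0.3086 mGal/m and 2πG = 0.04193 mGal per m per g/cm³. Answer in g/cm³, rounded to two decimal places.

0.2262 = 0.3086 − 0.04193 × ρ
ρ = (0.3086 − 0.2262) / 0.04193 = 1.97 g/cm³

1.97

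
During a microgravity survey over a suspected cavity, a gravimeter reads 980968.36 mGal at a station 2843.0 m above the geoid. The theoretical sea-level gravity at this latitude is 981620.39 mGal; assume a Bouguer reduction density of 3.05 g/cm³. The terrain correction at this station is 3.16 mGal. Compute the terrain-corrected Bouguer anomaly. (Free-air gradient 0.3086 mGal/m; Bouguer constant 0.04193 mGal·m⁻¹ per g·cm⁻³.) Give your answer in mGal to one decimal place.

Free-air correction = 0.3086 × 2843.0 = 877.35 mGal
Free-air anomaly = 980968.36 − 981620.39 + (877.35) = 225.32 mGal
Bouguer slab correction = 0.04193 × 3.05 × 2843.0 = 363.58 mGal
Simple Bouguer anomaly = 225.32 − (363.58) = -138.26 mGal
Complete Bouguer anomaly = -138.26 + 3.16 = -135.10 mGal

-135.1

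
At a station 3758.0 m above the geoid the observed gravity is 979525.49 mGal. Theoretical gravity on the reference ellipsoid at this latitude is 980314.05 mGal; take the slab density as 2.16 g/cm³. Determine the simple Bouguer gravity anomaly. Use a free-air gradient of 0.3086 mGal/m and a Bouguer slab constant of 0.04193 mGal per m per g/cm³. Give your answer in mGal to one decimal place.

Free-air correction = 0.3086 × 3758.0 = 1159.72 mGal
Free-air anomaly = 979525.49 − 980314.05 + (1159.72) = 371.16 mGal
Bouguer slab correction = 0.04193 × 2.16 × 3758.0 = 340.36 mGal
Simple Bouguer anomaly = 371.16 − (340.36) = 30.80 mGal

30.8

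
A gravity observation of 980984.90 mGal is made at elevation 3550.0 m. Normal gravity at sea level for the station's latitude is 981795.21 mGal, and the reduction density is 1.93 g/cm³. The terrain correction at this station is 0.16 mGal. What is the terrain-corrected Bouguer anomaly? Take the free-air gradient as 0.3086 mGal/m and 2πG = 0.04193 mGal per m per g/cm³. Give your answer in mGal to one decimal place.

Free-air correction = 0.3086 × 3550.0 = 1095.53 mGal
Free-air anomaly = 980984.90 − 981795.21 + (1095.53) = 285.22 mGal
Bouguer slab correction = 0.04193 × 1.93 × 3550.0 = 287.28 mGal
Simple Bouguer anomaly = 285.22 − (287.28) = -2.06 mGal
Complete Bouguer anomaly = -2.06 + 0.16 = -1.90 mGal

-1.9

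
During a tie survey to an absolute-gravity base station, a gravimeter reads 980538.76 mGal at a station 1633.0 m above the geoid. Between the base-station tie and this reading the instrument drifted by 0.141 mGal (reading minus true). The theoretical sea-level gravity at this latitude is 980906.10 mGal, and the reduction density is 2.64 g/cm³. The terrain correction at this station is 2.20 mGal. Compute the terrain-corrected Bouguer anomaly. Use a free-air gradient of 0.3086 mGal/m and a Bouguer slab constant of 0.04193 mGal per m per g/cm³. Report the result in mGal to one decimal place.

-42.1

Drift-corrected reading = 980538.76 − (0.141) = 980538.619 mGal
Free-air correction = 0.3086 × 1633.0 = 503.94 mGal
Free-air anomaly = 980538.619 − 980906.10 + (503.94) = 136.459 mGal
Bouguer slab correction = 0.04193 × 2.64 × 1633.0 = 180.77 mGal
Simple Bouguer anomaly = 136.459 − (180.77) = -44.311 mGal
Complete Bouguer anomaly = -44.311 + 2.20 = -42.111 mGal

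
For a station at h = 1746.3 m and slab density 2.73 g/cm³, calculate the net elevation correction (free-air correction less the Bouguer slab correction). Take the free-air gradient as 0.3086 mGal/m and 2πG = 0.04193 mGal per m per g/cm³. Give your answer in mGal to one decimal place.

339.0

Combined gradient = 0.3086 − 0.04193 × 2.73 = 0.1941311 mGal/m
Combined elevation correction = 0.1941311 × 1746.3 = 339.0 mGal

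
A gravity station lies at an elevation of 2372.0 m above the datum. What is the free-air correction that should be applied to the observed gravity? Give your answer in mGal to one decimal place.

732.0

Free-air correction = 0.3086 × 2372.0 = 732.0 mGal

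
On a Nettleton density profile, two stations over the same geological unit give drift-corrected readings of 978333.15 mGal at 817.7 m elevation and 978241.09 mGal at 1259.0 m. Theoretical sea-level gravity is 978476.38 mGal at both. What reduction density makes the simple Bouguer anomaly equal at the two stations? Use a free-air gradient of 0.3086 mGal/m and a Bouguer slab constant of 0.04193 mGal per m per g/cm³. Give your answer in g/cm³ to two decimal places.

Δg_obs = 978241.09 − 978333.15 = -92.06 mGal over Δh = 1259.0 − 817.7 = 441.3 m
Equal Bouguer anomalies ⇒ Δg_obs + (0.3086 − 0.04193ρ)·Δh = 0
0.3086 − 0.04193ρ = −Δg_obs/Δh = 0.20861
ρ = (0.3086 − 0.20861) / 0.04193 = 2.38 g/cm³

2.38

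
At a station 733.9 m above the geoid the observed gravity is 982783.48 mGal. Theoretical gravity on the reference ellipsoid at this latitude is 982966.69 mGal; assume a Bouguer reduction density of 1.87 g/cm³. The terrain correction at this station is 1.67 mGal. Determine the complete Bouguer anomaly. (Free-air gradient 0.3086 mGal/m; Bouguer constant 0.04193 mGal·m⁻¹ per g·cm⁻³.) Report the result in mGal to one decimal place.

Free-air correction = 0.3086 × 733.9 = 226.48 mGal
Free-air anomaly = 982783.48 − 982966.69 + (226.48) = 43.27 mGal
Bouguer slab correction = 0.04193 × 1.87 × 733.9 = 57.54 mGal
Simple Bouguer anomaly = 43.27 − (57.54) = -14.27 mGal
Complete Bouguer anomaly = -14.27 + 1.67 = -12.60 mGal

-12.6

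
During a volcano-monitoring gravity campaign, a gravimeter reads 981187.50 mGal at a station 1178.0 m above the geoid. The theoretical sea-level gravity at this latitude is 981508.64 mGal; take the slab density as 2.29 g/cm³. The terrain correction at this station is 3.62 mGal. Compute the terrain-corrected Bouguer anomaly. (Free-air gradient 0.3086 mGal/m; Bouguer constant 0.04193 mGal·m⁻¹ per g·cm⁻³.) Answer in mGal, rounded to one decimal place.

Free-air correction = 0.3086 × 1178.0 = 363.53 mGal
Free-air anomaly = 981187.50 − 981508.64 + (363.53) = 42.39 mGal
Bouguer slab correction = 0.04193 × 2.29 × 1178.0 = 113.11 mGal
Simple Bouguer anomaly = 42.39 − (113.11) = -70.72 mGal
Complete Bouguer anomaly = -70.72 + 3.62 = -67.10 mGal

-67.1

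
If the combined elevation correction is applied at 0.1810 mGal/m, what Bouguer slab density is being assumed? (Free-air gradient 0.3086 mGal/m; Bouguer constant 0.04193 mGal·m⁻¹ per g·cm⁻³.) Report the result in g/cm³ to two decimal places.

0.1810 = 0.3086 − 0.04193 × ρ
ρ = (0.3086 − 0.1810) / 0.04193 = 3.04 g/cm³

3.04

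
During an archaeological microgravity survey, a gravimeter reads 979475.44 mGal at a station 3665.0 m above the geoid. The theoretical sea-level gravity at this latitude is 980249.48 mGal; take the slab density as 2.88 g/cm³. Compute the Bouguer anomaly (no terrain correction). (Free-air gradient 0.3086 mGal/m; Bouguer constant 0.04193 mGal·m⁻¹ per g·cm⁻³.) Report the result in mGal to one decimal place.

-85.6

Free-air correction = 0.3086 × 3665.0 = 1131.02 mGal
Free-air anomaly = 979475.44 − 980249.48 + (1131.02) = 356.98 mGal
Bouguer slab correction = 0.04193 × 2.88 × 3665.0 = 442.58 mGal
Simple Bouguer anomaly = 356.98 − (442.58) = -85.60 mGal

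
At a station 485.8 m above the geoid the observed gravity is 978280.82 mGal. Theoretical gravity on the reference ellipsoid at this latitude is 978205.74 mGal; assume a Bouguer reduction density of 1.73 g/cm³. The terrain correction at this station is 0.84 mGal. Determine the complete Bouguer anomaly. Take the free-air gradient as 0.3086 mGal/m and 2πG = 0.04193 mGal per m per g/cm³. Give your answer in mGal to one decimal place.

190.6

Free-air correction = 0.3086 × 485.8 = 149.92 mGal
Free-air anomaly = 978280.82 − 978205.74 + (149.92) = 225.00 mGal
Bouguer slab correction = 0.04193 × 1.73 × 485.8 = 35.24 mGal
Simple Bouguer anomaly = 225.00 − (35.24) = 189.76 mGal
Complete Bouguer anomaly = 189.76 + 0.84 = 190.60 mGal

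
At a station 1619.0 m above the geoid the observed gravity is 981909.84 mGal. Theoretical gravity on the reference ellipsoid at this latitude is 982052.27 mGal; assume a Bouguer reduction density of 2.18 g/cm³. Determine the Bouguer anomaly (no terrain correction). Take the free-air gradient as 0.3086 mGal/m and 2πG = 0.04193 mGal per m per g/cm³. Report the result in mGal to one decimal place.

Free-air correction = 0.3086 × 1619.0 = 499.62 mGal
Free-air anomaly = 981909.84 − 982052.27 + (499.62) = 357.19 mGal
Bouguer slab correction = 0.04193 × 2.18 × 1619.0 = 147.99 mGal
Simple Bouguer anomaly = 357.19 − (147.99) = 209.20 mGal

209.2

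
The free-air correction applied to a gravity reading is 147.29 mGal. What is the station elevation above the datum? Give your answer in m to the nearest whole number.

h = 147.29 / 0.3086 = 477.28 m

477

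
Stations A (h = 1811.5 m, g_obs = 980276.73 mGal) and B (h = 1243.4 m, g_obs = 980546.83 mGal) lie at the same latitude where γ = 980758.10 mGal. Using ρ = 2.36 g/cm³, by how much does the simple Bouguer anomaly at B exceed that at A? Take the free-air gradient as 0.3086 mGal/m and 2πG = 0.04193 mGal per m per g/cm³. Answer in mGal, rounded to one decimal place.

Δg_SB(A) = 980276.73 − 980758.10 + 0.3086×1811.5 − 0.04193×2.36×1811.5 = -101.60 mGal
Δg_SB(B) = 980546.83 − 980758.10 + 0.3086×1243.4 − 0.04193×2.36×1243.4 = 49.40 mGal
Difference = 49.40 − (-101.60) = 151.00 mGal

151.0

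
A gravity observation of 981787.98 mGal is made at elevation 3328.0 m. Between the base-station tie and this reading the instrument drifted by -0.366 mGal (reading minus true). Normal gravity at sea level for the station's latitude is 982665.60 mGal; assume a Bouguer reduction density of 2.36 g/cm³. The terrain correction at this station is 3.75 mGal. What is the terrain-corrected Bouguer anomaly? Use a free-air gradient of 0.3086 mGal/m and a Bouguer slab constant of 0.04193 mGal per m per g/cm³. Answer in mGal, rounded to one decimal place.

Drift-corrected reading = 981787.98 − (-0.366) = 981788.346 mGal
Free-air correction = 0.3086 × 3328.0 = 1027.02 mGal
Free-air anomaly = 981788.346 − 982665.60 + (1027.02) = 149.766 mGal
Bouguer slab correction = 0.04193 × 2.36 × 3328.0 = 329.32 mGal
Simple Bouguer anomaly = 149.766 − (329.32) = -179.554 mGal
Complete Bouguer anomaly = -179.554 + 3.75 = -175.804 mGal

-175.8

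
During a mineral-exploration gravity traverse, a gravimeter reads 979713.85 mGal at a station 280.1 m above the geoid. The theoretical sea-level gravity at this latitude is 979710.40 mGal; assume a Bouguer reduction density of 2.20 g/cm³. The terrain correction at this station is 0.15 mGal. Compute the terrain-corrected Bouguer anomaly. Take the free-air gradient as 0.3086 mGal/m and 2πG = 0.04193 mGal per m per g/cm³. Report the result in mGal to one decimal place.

Free-air correction = 0.3086 × 280.1 = 86.44 mGal
Free-air anomaly = 979713.85 − 979710.40 + (86.44) = 89.89 mGal
Bouguer slab correction = 0.04193 × 2.20 × 280.1 = 25.84 mGal
Simple Bouguer anomaly = 89.89 − (25.84) = 64.05 mGal
Complete Bouguer anomaly = 64.05 + 0.15 = 64.20 mGal

64.2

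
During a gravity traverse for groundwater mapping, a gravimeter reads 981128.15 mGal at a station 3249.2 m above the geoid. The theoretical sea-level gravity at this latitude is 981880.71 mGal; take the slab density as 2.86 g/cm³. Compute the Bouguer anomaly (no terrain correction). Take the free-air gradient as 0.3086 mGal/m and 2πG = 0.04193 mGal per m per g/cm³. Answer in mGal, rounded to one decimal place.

-139.5

Free-air correction = 0.3086 × 3249.2 = 1002.70 mGal
Free-air anomaly = 981128.15 − 981880.71 + (1002.70) = 250.14 mGal
Bouguer slab correction = 0.04193 × 2.86 × 3249.2 = 389.64 mGal
Simple Bouguer anomaly = 250.14 − (389.64) = -139.50 mGal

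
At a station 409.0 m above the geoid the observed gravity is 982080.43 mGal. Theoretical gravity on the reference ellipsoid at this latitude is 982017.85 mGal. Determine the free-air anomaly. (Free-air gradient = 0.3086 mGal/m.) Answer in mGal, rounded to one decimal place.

188.8

Free-air correction = 0.3086 × 409.0 = 126.22 mGal
Free-air anomaly = 982080.43 − 982017.85 + (126.22) = 188.80 mGal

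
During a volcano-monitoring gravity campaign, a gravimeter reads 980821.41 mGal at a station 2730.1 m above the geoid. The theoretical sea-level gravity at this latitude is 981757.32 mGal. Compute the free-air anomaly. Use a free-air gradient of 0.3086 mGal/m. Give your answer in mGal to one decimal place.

Free-air correction = 0.3086 × 2730.1 = 842.51 mGal
Free-air anomaly = 980821.41 − 981757.32 + (842.51) = -93.40 mGal

-93.4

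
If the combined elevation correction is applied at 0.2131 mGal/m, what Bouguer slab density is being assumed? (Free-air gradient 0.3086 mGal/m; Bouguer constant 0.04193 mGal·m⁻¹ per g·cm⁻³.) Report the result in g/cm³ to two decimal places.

0.2131 = 0.3086 − 0.04193 × ρ
ρ = (0.3086 − 0.2131) / 0.04193 = 2.28 g/cm³

2.28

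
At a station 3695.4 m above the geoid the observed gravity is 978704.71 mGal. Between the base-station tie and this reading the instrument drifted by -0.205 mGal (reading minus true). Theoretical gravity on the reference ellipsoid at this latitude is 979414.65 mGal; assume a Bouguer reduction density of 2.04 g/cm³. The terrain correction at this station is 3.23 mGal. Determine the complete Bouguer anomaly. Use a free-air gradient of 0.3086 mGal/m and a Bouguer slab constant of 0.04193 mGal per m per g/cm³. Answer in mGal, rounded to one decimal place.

117.8

Drift-corrected reading = 978704.71 − (-0.205) = 978704.915 mGal
Free-air correction = 0.3086 × 3695.4 = 1140.40 mGal
Free-air anomaly = 978704.915 − 979414.65 + (1140.40) = 430.665 mGal
Bouguer slab correction = 0.04193 × 2.04 × 3695.4 = 316.09 mGal
Simple Bouguer anomaly = 430.665 − (316.09) = 114.575 mGal
Complete Bouguer anomaly = 114.575 + 3.23 = 117.805 mGal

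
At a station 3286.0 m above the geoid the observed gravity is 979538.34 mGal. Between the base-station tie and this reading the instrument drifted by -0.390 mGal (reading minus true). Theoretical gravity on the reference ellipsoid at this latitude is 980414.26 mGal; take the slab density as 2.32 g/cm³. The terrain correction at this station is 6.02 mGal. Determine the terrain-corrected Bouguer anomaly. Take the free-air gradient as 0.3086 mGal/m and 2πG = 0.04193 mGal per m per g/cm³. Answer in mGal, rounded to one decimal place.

-175.1

Drift-corrected reading = 979538.34 − (-0.390) = 979538.730 mGal
Free-air correction = 0.3086 × 3286.0 = 1014.06 mGal
Free-air anomaly = 979538.730 − 980414.26 + (1014.06) = 138.530 mGal
Bouguer slab correction = 0.04193 × 2.32 × 3286.0 = 319.65 mGal
Simple Bouguer anomaly = 138.530 − (319.65) = -181.120 mGal
Complete Bouguer anomaly = -181.120 + 6.02 = -175.100 mGal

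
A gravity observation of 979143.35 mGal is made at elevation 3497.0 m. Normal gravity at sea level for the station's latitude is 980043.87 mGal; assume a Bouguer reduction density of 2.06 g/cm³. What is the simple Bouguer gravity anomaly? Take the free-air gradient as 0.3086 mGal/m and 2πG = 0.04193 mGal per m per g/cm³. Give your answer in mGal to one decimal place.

Free-air correction = 0.3086 × 3497.0 = 1079.17 mGal
Free-air anomaly = 979143.35 − 980043.87 + (1079.17) = 178.65 mGal
Bouguer slab correction = 0.04193 × 2.06 × 3497.0 = 302.06 mGal
Simple Bouguer anomaly = 178.65 − (302.06) = -123.41 mGal

-123.4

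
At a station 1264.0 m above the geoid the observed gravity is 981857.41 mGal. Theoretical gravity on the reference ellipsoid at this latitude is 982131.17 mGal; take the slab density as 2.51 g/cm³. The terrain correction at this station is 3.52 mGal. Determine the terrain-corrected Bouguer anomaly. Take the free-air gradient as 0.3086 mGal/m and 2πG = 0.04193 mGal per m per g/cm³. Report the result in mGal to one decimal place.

-13.2

Free-air correction = 0.3086 × 1264.0 = 390.07 mGal
Free-air anomaly = 981857.41 − 982131.17 + (390.07) = 116.31 mGal
Bouguer slab correction = 0.04193 × 2.51 × 1264.0 = 133.03 mGal
Simple Bouguer anomaly = 116.31 − (133.03) = -16.72 mGal
Complete Bouguer anomaly = -16.72 + 3.52 = -13.20 mGal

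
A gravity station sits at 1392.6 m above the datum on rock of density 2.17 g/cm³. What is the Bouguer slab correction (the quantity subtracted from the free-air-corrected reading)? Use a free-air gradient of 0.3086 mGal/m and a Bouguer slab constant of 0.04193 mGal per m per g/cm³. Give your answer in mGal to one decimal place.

Bouguer slab correction = 0.04193 × 2.17 × 1392.6 = 126.7 mGal

126.7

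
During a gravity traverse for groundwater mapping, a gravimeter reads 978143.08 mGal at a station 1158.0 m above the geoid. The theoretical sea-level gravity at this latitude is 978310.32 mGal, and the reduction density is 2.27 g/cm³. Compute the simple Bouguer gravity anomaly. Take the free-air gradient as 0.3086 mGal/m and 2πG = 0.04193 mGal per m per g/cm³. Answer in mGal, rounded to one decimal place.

79.9

Free-air correction = 0.3086 × 1158.0 = 357.36 mGal
Free-air anomaly = 978143.08 − 978310.32 + (357.36) = 190.12 mGal
Bouguer slab correction = 0.04193 × 2.27 × 1158.0 = 110.22 mGal
Simple Bouguer anomaly = 190.12 − (110.22) = 79.90 mGal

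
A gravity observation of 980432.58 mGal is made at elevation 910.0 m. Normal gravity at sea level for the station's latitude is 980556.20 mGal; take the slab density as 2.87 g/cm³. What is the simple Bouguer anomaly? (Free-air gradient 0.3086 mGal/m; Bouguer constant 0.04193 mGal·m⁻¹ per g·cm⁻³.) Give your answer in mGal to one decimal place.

47.7

Free-air correction = 0.3086 × 910.0 = 280.83 mGal
Free-air anomaly = 980432.58 − 980556.20 + (280.83) = 157.21 mGal
Bouguer slab correction = 0.04193 × 2.87 × 910.0 = 109.51 mGal
Simple Bouguer anomaly = 157.21 − (109.51) = 47.70 mGal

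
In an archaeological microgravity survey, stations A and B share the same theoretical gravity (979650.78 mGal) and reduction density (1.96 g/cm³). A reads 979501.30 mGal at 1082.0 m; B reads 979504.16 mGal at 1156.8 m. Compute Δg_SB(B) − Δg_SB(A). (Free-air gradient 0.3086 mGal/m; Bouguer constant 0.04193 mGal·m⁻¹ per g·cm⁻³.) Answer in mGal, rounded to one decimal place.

Δg_SB(A) = 979501.30 − 979650.78 + 0.3086×1082.0 − 0.04193×1.96×1082.0 = 95.50 mGal
Δg_SB(B) = 979504.16 − 979650.78 + 0.3086×1156.8 − 0.04193×1.96×1156.8 = 115.30 mGal
Difference = 115.30 − (95.50) = 19.80 mGal

19.8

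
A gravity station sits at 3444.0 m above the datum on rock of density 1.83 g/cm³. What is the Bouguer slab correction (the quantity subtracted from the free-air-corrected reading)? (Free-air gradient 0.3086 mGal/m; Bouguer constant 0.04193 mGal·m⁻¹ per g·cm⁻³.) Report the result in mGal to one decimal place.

264.3

Bouguer slab correction = 0.04193 × 1.83 × 3444.0 = 264.3 mGal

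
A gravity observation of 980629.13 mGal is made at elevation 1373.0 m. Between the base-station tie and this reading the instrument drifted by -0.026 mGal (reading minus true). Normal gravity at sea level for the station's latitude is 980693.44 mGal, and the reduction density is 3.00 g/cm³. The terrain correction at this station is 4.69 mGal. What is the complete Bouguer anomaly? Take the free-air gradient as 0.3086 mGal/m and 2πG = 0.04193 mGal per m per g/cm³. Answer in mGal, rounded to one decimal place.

191.4

Drift-corrected reading = 980629.13 − (-0.026) = 980629.156 mGal
Free-air correction = 0.3086 × 1373.0 = 423.71 mGal
Free-air anomaly = 980629.156 − 980693.44 + (423.71) = 359.426 mGal
Bouguer slab correction = 0.04193 × 3.00 × 1373.0 = 172.71 mGal
Simple Bouguer anomaly = 359.426 − (172.71) = 186.716 mGal
Complete Bouguer anomaly = 186.716 + 4.69 = 191.406 mGal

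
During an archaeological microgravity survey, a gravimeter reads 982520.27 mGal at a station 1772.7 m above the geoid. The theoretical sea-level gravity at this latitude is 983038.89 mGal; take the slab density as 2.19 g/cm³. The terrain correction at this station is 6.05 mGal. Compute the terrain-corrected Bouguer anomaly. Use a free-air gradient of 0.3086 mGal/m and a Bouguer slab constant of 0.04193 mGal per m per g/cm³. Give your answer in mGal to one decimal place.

Free-air correction = 0.3086 × 1772.7 = 547.06 mGal
Free-air anomaly = 982520.27 − 983038.89 + (547.06) = 28.44 mGal
Bouguer slab correction = 0.04193 × 2.19 × 1772.7 = 162.78 mGal
Simple Bouguer anomaly = 28.44 − (162.78) = -134.34 mGal
Complete Bouguer anomaly = -134.34 + 6.05 = -128.29 mGal

-128.3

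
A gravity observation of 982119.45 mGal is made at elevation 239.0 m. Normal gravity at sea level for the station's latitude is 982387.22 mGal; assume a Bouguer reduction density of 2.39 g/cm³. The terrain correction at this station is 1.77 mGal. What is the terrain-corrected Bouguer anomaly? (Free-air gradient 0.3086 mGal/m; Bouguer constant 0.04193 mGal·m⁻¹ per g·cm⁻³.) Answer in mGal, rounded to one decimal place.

Free-air correction = 0.3086 × 239.0 = 73.76 mGal
Free-air anomaly = 982119.45 − 982387.22 + (73.76) = -194.01 mGal
Bouguer slab correction = 0.04193 × 2.39 × 239.0 = 23.95 mGal
Simple Bouguer anomaly = -194.01 − (23.95) = -217.96 mGal
Complete Bouguer anomaly = -217.96 + 1.77 = -216.19 mGal

-216.2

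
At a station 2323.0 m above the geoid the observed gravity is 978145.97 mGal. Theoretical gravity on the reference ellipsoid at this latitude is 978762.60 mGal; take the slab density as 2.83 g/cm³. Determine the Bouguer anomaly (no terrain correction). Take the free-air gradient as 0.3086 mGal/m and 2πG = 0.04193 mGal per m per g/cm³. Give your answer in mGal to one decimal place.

-175.4

Free-air correction = 0.3086 × 2323.0 = 716.88 mGal
Free-air anomaly = 978145.97 − 978762.60 + (716.88) = 100.25 mGal
Bouguer slab correction = 0.04193 × 2.83 × 2323.0 = 275.65 mGal
Simple Bouguer anomaly = 100.25 − (275.65) = -175.40 mGal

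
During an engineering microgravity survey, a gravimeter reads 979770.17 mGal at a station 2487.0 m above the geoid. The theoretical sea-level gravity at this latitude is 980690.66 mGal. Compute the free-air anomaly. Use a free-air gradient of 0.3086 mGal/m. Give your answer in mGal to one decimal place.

Free-air correction = 0.3086 × 2487.0 = 767.49 mGal
Free-air anomaly = 979770.17 − 980690.66 + (767.49) = -153.00 mGal

-153.0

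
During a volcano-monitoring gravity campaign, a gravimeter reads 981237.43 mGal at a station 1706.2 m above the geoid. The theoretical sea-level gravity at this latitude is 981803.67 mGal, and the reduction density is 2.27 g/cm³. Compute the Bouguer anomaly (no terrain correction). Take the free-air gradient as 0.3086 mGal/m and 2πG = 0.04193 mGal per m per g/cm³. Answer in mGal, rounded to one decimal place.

Free-air correction = 0.3086 × 1706.2 = 526.53 mGal
Free-air anomaly = 981237.43 − 981803.67 + (526.53) = -39.71 mGal
Bouguer slab correction = 0.04193 × 2.27 × 1706.2 = 162.40 mGal
Simple Bouguer anomaly = -39.71 − (162.40) = -202.11 mGal

-202.1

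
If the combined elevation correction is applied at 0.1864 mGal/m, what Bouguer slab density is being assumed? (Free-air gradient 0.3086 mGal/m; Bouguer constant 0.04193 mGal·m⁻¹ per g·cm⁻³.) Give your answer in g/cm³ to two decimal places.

2.91

0.1864 = 0.3086 − 0.04193 × ρ
ρ = (0.3086 − 0.1864) / 0.04193 = 2.91 g/cm³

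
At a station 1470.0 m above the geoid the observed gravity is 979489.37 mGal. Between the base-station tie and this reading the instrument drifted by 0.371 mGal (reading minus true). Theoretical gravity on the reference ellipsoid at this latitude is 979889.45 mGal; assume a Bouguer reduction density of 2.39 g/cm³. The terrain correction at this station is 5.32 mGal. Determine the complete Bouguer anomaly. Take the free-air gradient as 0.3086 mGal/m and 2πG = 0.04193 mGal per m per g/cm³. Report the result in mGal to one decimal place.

Drift-corrected reading = 979489.37 − (0.371) = 979488.999 mGal
Free-air correction = 0.3086 × 1470.0 = 453.64 mGal
Free-air anomaly = 979488.999 − 979889.45 + (453.64) = 53.189 mGal
Bouguer slab correction = 0.04193 × 2.39 × 1470.0 = 147.31 mGal
Simple Bouguer anomaly = 53.189 − (147.31) = -94.121 mGal
Complete Bouguer anomaly = -94.121 + 5.32 = -88.801 mGal

-88.8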